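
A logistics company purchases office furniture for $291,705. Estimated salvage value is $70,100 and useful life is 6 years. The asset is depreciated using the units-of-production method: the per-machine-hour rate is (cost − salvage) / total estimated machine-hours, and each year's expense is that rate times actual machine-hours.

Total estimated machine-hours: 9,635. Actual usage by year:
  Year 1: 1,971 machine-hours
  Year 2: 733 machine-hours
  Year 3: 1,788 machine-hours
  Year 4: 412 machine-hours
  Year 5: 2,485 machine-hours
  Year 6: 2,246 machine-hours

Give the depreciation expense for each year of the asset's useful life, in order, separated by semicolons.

Depreciable base = $291,705 − $70,100 = $221,605.
Rate = $221,605 / 9,635 machine-hours = $23 per machine-hour.
Year 1: 1,971 × $23 = $45,333. Book value $246,372.
Year 2: 733 × $23 = $16,859. Book value $229,513.
Year 3: 1,788 × $23 = $41,124. Book value $188,389.
Year 4: 412 × $23 = $9,476. Book value $178,913.
Year 5: 2,485 × $23 = $57,155. Book value $121,758.
Year 6: 2,246 × $23 = $51,658. Book value $70,100.

$45,333; $16,859; $41,124; $9,476; $57,155; $51,658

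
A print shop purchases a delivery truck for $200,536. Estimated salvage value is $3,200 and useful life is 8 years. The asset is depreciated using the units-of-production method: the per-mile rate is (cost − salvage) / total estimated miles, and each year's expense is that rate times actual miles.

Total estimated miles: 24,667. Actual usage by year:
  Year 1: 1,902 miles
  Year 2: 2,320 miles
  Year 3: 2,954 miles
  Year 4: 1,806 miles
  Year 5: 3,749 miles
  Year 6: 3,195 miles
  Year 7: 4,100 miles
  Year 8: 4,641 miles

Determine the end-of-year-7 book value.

$40,328

Depreciable base = $200,536 − $3,200 = $197,336.
Rate = $197,336 / 24,667 miles = $8 per mile.
Year 1: 1,902 × $8 = $15,216. Book value $185,320.
Year 2: 2,320 × $8 = $18,560. Book value $166,760.
Year 3: 2,954 × $8 = $23,632. Book value $143,128.
Year 4: 1,806 × $8 = $14,448. Book value $128,680.
Year 5: 3,749 × $8 = $29,992. Book value $98,688.
Year 6: 3,195 × $8 = $25,560. Book value $73,128.
Year 7: 4,100 × $8 = $32,800. Book value $40,328.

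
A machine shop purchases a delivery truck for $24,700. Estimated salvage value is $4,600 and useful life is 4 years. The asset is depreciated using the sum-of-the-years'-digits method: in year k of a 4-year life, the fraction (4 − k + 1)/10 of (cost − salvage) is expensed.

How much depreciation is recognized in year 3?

$4,020

Depreciable base = $24,700 − $4,600 = $20,100.
Sum of the years' digits = 4+3+2+1 = 10.
Year 1: $20,100 × 4/10 = $8,040. Book value $16,660.
Year 2: $20,100 × 3/10 = $6,030. Book value $10,630.
Year 3: $20,100 × 2/10 = $4,020. Book value $6,610.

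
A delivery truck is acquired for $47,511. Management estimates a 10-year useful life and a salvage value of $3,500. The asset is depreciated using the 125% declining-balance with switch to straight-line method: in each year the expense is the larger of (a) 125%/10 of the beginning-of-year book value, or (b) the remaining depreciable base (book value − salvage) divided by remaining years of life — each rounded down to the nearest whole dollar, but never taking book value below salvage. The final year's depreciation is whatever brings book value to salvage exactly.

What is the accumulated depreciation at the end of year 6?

$27,822

Depreciable base = $47,511 − $3,500 = $44,011.
Year 1: DB = ⌊$47,511 × 125%/10⌋ = $5,938; SL = ⌊$44,011/10⌋ = $4,401 → take DB $5,938. Book value $41,573.
Year 2: DB = ⌊$41,573 × 125%/10⌋ = $5,196; SL = ⌊$38,073/9⌋ = $4,230 → take DB $5,196. Book value $36,377.
Year 3: DB = ⌊$36,377 × 125%/10⌋ = $4,547; SL = ⌊$32,877/8⌋ = $4,109 → take DB $4,547. Book value $31,830.
Year 4: DB = ⌊$31,830 × 125%/10⌋ = $3,978; SL = ⌊$28,330/7⌋ = $4,047 → take SL $4,047. Book value $27,783.
Year 5: DB = ⌊$27,783 × 125%/10⌋ = $3,472; SL = ⌊$24,283/6⌋ = $4,047 → take SL $4,047. Book value $23,736.
Year 6: DB = ⌊$23,736 × 125%/10⌋ = $2,967; SL = ⌊$20,236/5⌋ = $4,047 → take SL $4,047. Book value $19,689.
Accumulated through year 6 = $47,511 − $19,689 = $27,822.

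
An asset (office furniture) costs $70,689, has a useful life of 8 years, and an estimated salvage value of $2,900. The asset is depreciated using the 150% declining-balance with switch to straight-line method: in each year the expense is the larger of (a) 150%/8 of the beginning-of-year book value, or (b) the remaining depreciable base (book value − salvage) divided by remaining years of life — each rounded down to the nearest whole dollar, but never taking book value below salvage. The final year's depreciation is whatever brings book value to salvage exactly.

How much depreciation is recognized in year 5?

Depreciable base = $70,689 − $2,900 = $67,789.
Year 1: DB = ⌊$70,689 × 150%/8⌋ = $13,254; SL = ⌊$67,789/8⌋ = $8,473 → take DB $13,254. Book value $57,435.
Year 2: DB = ⌊$57,435 × 150%/8⌋ = $10,769; SL = ⌊$54,535/7⌋ = $7,790 → take DB $10,769. Book value $46,666.
Year 3: DB = ⌊$46,666 × 150%/8⌋ = $8,749; SL = ⌊$43,766/6⌋ = $7,294 → take DB $8,749. Book value $37,917.
Year 4: DB = ⌊$37,917 × 150%/8⌋ = $7,109; SL = ⌊$35,017/5⌋ = $7,003 → take DB $7,109. Book value $30,808.
Year 5: DB = ⌊$30,808 × 150%/8⌋ = $5,776; SL = ⌊$27,908/4⌋ = $6,977 → take SL $6,977. Book value $23,831.

$6,977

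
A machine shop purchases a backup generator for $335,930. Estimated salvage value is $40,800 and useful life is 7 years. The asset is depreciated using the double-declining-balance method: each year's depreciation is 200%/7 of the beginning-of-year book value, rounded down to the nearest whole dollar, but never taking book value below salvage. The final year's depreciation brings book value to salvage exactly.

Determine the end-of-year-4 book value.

$87,446

Depreciable base = $335,930 − $40,800 = $295,130.
Year 1: ⌊$335,930 × 200%/7⌋ = $95,980. Book value $239,950.
Year 2: ⌊$239,950 × 200%/7⌋ = $68,557. Book value $171,393.
Year 3: ⌊$171,393 × 200%/7⌋ = $48,969. Book value $122,424.
Year 4: ⌊$122,424 × 200%/7⌋ = $34,978. Book value $87,446.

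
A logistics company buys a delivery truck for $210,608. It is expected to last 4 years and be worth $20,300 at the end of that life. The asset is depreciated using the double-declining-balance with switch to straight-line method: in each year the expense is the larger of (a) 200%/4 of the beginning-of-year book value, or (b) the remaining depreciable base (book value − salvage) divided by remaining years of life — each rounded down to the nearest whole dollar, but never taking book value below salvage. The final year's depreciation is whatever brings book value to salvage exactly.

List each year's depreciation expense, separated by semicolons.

$105,304; $52,652; $26,326; $6,026

Depreciable base = $210,608 − $20,300 = $190,308.
Year 1: DB = ⌊$210,608 × 200%/4⌋ = $105,304; SL = ⌊$190,308/4⌋ = $47,577 → take DB $105,304. Book value $105,304.
Year 2: DB = ⌊$105,304 × 200%/4⌋ = $52,652; SL = ⌊$85,004/3⌋ = $28,334 → take DB $52,652. Book value $52,652.
Year 3: DB = ⌊$52,652 × 200%/4⌋ = $26,326; SL = ⌊$32,352/2⌋ = $16,176 → take DB $26,326. Book value $26,326.
Year 4 (final): $26,326 − $20,300 = $6,026. Book value $20,300.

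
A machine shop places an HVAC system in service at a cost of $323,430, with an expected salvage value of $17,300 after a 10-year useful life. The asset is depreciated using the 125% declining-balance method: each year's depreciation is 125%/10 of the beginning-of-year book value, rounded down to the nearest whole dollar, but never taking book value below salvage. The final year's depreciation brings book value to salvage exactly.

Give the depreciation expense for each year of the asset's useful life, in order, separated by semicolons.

Depreciable base = $323,430 − $17,300 = $306,130.
Year 1: ⌊$323,430 × 125%/10⌋ = $40,428. Book value $283,002.
Year 2: ⌊$283,002 × 125%/10⌋ = $35,375. Book value $247,627.
Year 3: ⌊$247,627 × 125%/10⌋ = $30,953. Book value $216,674.
Year 4: ⌊$216,674 × 125%/10⌋ = $27,084. Book value $189,590.
Year 5: ⌊$189,590 × 125%/10⌋ = $23,698. Book value $165,892.
Year 6: ⌊$165,892 × 125%/10⌋ = $20,736. Book value $145,156.
Year 7: ⌊$145,156 × 125%/10⌋ = $18,144. Book value $127,012.
Year 8: ⌊$127,012 × 125%/10⌋ = $15,876. Book value $111,136.
Year 9: ⌊$111,136 × 125%/10⌋ = $13,892. Book value $97,244.
Year 10 (final): $97,244 − $17,300 = $79,944. Book value $17,300.

$40,428; $35,375; $30,953; $27,084; $23,698; $20,736; $18,144; $15,876; $13,892; $79,944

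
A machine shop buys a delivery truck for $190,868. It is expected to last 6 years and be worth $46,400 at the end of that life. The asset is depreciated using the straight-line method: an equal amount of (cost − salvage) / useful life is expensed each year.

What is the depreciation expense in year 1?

Depreciable base = $190,868 − $46,400 = $144,468.
Annual expense = $144,468 / 6 = $24,078.

$24,078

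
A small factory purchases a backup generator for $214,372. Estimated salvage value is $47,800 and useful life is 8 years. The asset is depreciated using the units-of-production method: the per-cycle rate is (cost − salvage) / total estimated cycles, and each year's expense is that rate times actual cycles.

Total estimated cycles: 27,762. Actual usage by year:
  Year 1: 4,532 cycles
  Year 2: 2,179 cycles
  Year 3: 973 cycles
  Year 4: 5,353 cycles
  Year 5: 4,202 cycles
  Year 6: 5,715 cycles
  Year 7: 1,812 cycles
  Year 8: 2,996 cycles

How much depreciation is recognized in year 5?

Depreciable base = $214,372 − $47,800 = $166,572.
Rate = $166,572 / 27,762 cycles = $6 per cycle.
Year 1: 4,532 × $6 = $27,192. Book value $187,180.
Year 2: 2,179 × $6 = $13,074. Book value $174,106.
Year 3: 973 × $6 = $5,838. Book value $168,268.
Year 4: 5,353 × $6 = $32,118. Book value $136,150.
Year 5: 4,202 × $6 = $25,212. Book value $110,938.

$25,212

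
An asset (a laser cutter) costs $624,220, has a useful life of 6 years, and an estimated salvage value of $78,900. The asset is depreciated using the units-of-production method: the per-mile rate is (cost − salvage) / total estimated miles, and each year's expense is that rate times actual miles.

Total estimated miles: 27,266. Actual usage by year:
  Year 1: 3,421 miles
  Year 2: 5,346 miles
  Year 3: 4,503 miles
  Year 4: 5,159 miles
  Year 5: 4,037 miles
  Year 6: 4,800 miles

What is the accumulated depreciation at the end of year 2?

Depreciable base = $624,220 − $78,900 = $545,320.
Rate = $545,320 / 27,266 miles = $20 per mile.
Year 1: 3,421 × $20 = $68,420. Book value $555,800.
Year 2: 5,346 × $20 = $106,920. Book value $448,880.
Accumulated through year 2 = $624,220 − $448,880 = $175,340.

$175,340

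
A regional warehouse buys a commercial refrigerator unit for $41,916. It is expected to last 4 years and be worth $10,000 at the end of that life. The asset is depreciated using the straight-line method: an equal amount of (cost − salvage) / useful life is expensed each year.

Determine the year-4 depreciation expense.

$7,979

Depreciable base = $41,916 − $10,000 = $31,916.
Annual expense = $31,916 / 4 = $7,979.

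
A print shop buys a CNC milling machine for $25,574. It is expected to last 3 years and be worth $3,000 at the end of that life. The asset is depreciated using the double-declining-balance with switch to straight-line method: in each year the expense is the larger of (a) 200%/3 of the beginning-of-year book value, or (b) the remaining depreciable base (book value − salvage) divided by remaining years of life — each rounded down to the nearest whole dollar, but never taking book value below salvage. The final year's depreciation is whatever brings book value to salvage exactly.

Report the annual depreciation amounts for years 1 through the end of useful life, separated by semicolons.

$17,049; $5,525; $0

Depreciable base = $25,574 − $3,000 = $22,574.
Year 1: DB = ⌊$25,574 × 200%/3⌋ = $17,049; SL = ⌊$22,574/3⌋ = $7,524 → take DB $17,049. Book value $8,525.
Year 2: DB = ⌊$8,525 × 200%/3⌋ = $5,683; SL = ⌊$5,525/2⌋ = $2,762 → take DB $5,683, capped at $5,525. Book value $3,000.
Year 3 (final): $3,000 − $3,000 = $0. Book value $3,000.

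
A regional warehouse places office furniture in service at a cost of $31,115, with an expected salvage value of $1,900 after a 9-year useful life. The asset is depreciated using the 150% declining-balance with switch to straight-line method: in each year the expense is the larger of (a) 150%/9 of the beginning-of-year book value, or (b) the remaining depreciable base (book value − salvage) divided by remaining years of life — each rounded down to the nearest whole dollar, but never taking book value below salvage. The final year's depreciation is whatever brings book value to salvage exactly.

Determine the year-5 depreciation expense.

$2,621

Depreciable base = $31,115 − $1,900 = $29,215.
Year 1: DB = ⌊$31,115 × 150%/9⌋ = $5,185; SL = ⌊$29,215/9⌋ = $3,246 → take DB $5,185. Book value $25,930.
Year 2: DB = ⌊$25,930 × 150%/9⌋ = $4,321; SL = ⌊$24,030/8⌋ = $3,003 → take DB $4,321. Book value $21,609.
Year 3: DB = ⌊$21,609 × 150%/9⌋ = $3,601; SL = ⌊$19,709/7⌋ = $2,815 → take DB $3,601. Book value $18,008.
Year 4: DB = ⌊$18,008 × 150%/9⌋ = $3,001; SL = ⌊$16,108/6⌋ = $2,684 → take DB $3,001. Book value $15,007.
Year 5: DB = ⌊$15,007 × 150%/9⌋ = $2,501; SL = ⌊$13,107/5⌋ = $2,621 → take SL $2,621. Book value $12,386.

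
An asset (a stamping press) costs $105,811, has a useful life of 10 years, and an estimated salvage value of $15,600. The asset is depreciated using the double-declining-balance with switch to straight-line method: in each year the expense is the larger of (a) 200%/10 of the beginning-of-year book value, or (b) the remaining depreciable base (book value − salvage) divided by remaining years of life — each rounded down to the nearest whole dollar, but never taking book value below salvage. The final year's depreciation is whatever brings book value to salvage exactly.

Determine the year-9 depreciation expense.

$2,154

Depreciable base = $105,811 − $15,600 = $90,211.
Year 1: DB = ⌊$105,811 × 200%/10⌋ = $21,162; SL = ⌊$90,211/10⌋ = $9,021 → take DB $21,162. Book value $84,649.
Year 2: DB = ⌊$84,649 × 200%/10⌋ = $16,929; SL = ⌊$69,049/9⌋ = $7,672 → take DB $16,929. Book value $67,720.
Year 3: DB = ⌊$67,720 × 200%/10⌋ = $13,544; SL = ⌊$52,120/8⌋ = $6,515 → take DB $13,544. Book value $54,176.
Year 4: DB = ⌊$54,176 × 200%/10⌋ = $10,835; SL = ⌊$38,576/7⌋ = $5,510 → take DB $10,835. Book value $43,341.
Year 5: DB = ⌊$43,341 × 200%/10⌋ = $8,668; SL = ⌊$27,741/6⌋ = $4,623 → take DB $8,668. Book value $34,673.
Year 6: DB = ⌊$34,673 × 200%/10⌋ = $6,934; SL = ⌊$19,073/5⌋ = $3,814 → take DB $6,934. Book value $27,739.
Year 7: DB = ⌊$27,739 × 200%/10⌋ = $5,547; SL = ⌊$12,139/4⌋ = $3,034 → take DB $5,547. Book value $22,192.
Year 8: DB = ⌊$22,192 × 200%/10⌋ = $4,438; SL = ⌊$6,592/3⌋ = $2,197 → take DB $4,438. Book value $17,754.
Year 9: DB = ⌊$17,754 × 200%/10⌋ = $3,550; SL = ⌊$2,154/2⌋ = $1,077 → take DB $3,550, capped at $2,154. Book value $15,600.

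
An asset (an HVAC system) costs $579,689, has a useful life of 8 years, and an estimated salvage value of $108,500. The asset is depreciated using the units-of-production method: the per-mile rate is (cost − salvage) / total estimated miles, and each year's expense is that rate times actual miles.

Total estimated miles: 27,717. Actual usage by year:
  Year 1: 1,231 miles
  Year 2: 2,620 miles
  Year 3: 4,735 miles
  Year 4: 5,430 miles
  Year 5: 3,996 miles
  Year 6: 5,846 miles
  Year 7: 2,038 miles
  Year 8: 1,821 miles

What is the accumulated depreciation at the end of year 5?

$306,204

Depreciable base = $579,689 − $108,500 = $471,189.
Rate = $471,189 / 27,717 miles = $17 per mile.
Year 1: 1,231 × $17 = $20,927. Book value $558,762.
Year 2: 2,620 × $17 = $44,540. Book value $514,222.
Year 3: 4,735 × $17 = $80,495. Book value $433,727.
Year 4: 5,430 × $17 = $92,310. Book value $341,417.
Year 5: 3,996 × $17 = $67,932. Book value $273,485.
Accumulated through year 5 = $579,689 − $273,485 = $306,204.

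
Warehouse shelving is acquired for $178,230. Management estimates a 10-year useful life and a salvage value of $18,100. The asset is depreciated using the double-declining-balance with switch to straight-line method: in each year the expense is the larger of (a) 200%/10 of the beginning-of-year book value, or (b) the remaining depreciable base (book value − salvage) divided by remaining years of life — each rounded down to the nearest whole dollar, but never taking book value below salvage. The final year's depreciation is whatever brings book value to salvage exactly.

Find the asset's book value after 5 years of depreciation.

Depreciable base = $178,230 − $18,100 = $160,130.
Year 1: DB = ⌊$178,230 × 200%/10⌋ = $35,646; SL = ⌊$160,130/10⌋ = $16,013 → take DB $35,646. Book value $142,584.
Year 2: DB = ⌊$142,584 × 200%/10⌋ = $28,516; SL = ⌊$124,484/9⌋ = $13,831 → take DB $28,516. Book value $114,068.
Year 3: DB = ⌊$114,068 × 200%/10⌋ = $22,813; SL = ⌊$95,968/8⌋ = $11,996 → take DB $22,813. Book value $91,255.
Year 4: DB = ⌊$91,255 × 200%/10⌋ = $18,251; SL = ⌊$73,155/7⌋ = $10,450 → take DB $18,251. Book value $73,004.
Year 5: DB = ⌊$73,004 × 200%/10⌋ = $14,600; SL = ⌊$54,904/6⌋ = $9,150 → take DB $14,600. Book value $58,404.

$58,404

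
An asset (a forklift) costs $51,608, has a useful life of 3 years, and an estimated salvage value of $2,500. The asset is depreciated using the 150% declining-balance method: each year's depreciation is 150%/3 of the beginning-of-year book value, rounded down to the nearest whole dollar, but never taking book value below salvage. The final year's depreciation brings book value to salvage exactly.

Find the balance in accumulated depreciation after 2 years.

Depreciable base = $51,608 − $2,500 = $49,108.
Year 1: ⌊$51,608 × 150%/3⌋ = $25,804. Book value $25,804.
Year 2: ⌊$25,804 × 150%/3⌋ = $12,902. Book value $12,902.
Accumulated through year 2 = $51,608 − $12,902 = $38,706.

$38,706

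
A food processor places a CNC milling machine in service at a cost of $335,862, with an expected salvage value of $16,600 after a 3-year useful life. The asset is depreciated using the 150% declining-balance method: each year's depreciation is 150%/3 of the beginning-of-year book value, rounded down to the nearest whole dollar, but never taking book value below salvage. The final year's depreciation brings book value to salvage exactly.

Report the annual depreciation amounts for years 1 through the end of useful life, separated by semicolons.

$167,931; $83,965; $67,366

Depreciable base = $335,862 − $16,600 = $319,262.
Year 1: ⌊$335,862 × 150%/3⌋ = $167,931. Book value $167,931.
Year 2: ⌊$167,931 × 150%/3⌋ = $83,965. Book value $83,966.
Year 3 (final): $83,966 − $16,600 = $67,366. Book value $16,600.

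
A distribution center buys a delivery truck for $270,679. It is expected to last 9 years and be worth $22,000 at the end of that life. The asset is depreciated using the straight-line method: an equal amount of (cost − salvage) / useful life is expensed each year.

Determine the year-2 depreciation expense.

Depreciable base = $270,679 − $22,000 = $248,679.
Annual expense = $248,679 / 9 = $27,631.

$27,631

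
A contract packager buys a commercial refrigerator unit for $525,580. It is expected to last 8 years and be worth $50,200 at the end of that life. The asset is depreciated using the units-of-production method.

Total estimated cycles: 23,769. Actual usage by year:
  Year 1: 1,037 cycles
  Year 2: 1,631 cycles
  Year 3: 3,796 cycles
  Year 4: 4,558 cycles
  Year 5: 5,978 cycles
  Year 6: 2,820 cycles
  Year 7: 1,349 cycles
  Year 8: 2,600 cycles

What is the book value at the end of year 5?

Depreciable base = $525,580 − $50,200 = $475,380.
Rate = $475,380 / 23,769 cycles = $20 per cycle.
Year 1: 1,037 × $20 = $20,740. Book value $504,840.
Year 2: 1,631 × $20 = $32,620. Book value $472,220.
Year 3: 3,796 × $20 = $75,920. Book value $396,300.
Year 4: 4,558 × $20 = $91,160. Book value $305,140.
Year 5: 5,978 × $20 = $119,560. Book value $185,580.

$185,580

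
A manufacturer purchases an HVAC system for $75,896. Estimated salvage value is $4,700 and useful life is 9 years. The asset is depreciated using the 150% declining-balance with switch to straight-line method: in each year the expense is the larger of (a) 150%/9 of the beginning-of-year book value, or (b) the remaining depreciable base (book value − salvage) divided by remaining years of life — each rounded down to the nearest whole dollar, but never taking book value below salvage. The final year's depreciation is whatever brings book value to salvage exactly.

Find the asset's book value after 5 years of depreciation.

Depreciable base = $75,896 − $4,700 = $71,196.
Year 1: DB = ⌊$75,896 × 150%/9⌋ = $12,649; SL = ⌊$71,196/9⌋ = $7,910 → take DB $12,649. Book value $63,247.
Year 2: DB = ⌊$63,247 × 150%/9⌋ = $10,541; SL = ⌊$58,547/8⌋ = $7,318 → take DB $10,541. Book value $52,706.
Year 3: DB = ⌊$52,706 × 150%/9⌋ = $8,784; SL = ⌊$48,006/7⌋ = $6,858 → take DB $8,784. Book value $43,922.
Year 4: DB = ⌊$43,922 × 150%/9⌋ = $7,320; SL = ⌊$39,222/6⌋ = $6,537 → take DB $7,320. Book value $36,602.
Year 5: DB = ⌊$36,602 × 150%/9⌋ = $6,100; SL = ⌊$31,902/5⌋ = $6,380 → take SL $6,380. Book value $30,222.

$30,222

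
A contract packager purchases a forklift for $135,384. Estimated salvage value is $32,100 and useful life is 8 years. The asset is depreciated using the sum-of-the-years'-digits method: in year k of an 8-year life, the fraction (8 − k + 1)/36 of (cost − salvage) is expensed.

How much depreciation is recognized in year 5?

$11,476

Depreciable base = $135,384 − $32,100 = $103,284.
Sum of the years' digits = 8+7+6+5+4+3+2+1 = 36.
Year 1: $103,284 × 8/36 = $22,952. Book value $112,432.
Year 2: $103,284 × 7/36 = $20,083. Book value $92,349.
Year 3: $103,284 × 6/36 = $17,214. Book value $75,135.
Year 4: $103,284 × 5/36 = $14,345. Book value $60,790.
Year 5: $103,284 × 4/36 = $11,476. Book value $49,314.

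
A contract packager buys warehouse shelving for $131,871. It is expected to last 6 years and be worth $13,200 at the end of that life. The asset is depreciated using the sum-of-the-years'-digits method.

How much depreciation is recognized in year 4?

$16,953

Depreciable base = $131,871 − $13,200 = $118,671.
Sum of the years' digits = 6+5+4+3+2+1 = 21.
Year 1: $118,671 × 6/21 = $33,906. Book value $97,965.
Year 2: $118,671 × 5/21 = $28,255. Book value $69,710.
Year 3: $118,671 × 4/21 = $22,604. Book value $47,106.
Year 4: $118,671 × 3/21 = $16,953. Book value $30,153.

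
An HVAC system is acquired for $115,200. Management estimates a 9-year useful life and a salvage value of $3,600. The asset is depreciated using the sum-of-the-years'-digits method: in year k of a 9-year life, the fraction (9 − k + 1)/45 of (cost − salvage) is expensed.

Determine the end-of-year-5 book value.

Depreciable base = $115,200 − $3,600 = $111,600.
Sum of the years' digits = 9+8+7+6+5+4+3+2+1 = 45.
Year 1: $111,600 × 9/45 = $22,320. Book value $92,880.
Year 2: $111,600 × 8/45 = $19,840. Book value $73,040.
Year 3: $111,600 × 7/45 = $17,360. Book value $55,680.
Year 4: $111,600 × 6/45 = $14,880. Book value $40,800.
Year 5: $111,600 × 5/45 = $12,400. Book value $28,400.

$28,400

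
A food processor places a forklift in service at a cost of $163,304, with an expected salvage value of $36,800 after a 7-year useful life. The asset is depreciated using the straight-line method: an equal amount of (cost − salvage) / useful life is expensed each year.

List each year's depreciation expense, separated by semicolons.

Depreciable base = $163,304 − $36,800 = $126,504.
Annual expense = $126,504 / 7 = $18,072.
End of year 1: book value $145,232.
End of year 2: book value $127,160.
End of year 3: book value $109,088.
End of year 4: book value $91,016.
End of year 5: book value $72,944.
End of year 6: book value $54,872.
End of year 7: book value $36,800.

$18,072; $18,072; $18,072; $18,072; $18,072; $18,072; $18,072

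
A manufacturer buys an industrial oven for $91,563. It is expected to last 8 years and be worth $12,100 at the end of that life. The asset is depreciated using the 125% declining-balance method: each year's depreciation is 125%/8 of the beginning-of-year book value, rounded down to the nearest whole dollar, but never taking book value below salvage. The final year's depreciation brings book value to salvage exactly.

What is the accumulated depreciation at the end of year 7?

$63,686

Depreciable base = $91,563 − $12,100 = $79,463.
Year 1: ⌊$91,563 × 125%/8⌋ = $14,306. Book value $77,257.
Year 2: ⌊$77,257 × 125%/8⌋ = $12,071. Book value $65,186.
Year 3: ⌊$65,186 × 125%/8⌋ = $10,185. Book value $55,001.
Year 4: ⌊$55,001 × 125%/8⌋ = $8,593. Book value $46,408.
Year 5: ⌊$46,408 × 125%/8⌋ = $7,251. Book value $39,157.
Year 6: ⌊$39,157 × 125%/8⌋ = $6,118. Book value $33,039.
Year 7: ⌊$33,039 × 125%/8⌋ = $5,162. Book value $27,877.
Accumulated through year 7 = $91,563 − $27,877 = $63,686.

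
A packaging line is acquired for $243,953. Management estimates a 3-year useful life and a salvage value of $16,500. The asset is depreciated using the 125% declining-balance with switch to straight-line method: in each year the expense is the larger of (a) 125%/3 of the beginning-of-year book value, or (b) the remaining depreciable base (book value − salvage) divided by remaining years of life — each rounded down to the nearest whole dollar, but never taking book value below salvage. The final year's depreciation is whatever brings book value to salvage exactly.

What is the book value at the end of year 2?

Depreciable base = $243,953 − $16,500 = $227,453.
Year 1: DB = ⌊$243,953 × 125%/3⌋ = $101,647; SL = ⌊$227,453/3⌋ = $75,817 → take DB $101,647. Book value $142,306.
Year 2: DB = ⌊$142,306 × 125%/3⌋ = $59,294; SL = ⌊$125,806/2⌋ = $62,903 → take SL $62,903. Book value $79,403.

$79,403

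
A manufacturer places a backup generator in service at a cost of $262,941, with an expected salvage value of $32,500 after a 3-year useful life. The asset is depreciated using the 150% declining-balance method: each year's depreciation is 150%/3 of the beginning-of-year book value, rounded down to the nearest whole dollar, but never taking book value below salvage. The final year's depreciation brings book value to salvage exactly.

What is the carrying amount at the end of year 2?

$65,736

Depreciable base = $262,941 − $32,500 = $230,441.
Year 1: ⌊$262,941 × 150%/3⌋ = $131,470. Book value $131,471.
Year 2: ⌊$131,471 × 150%/3⌋ = $65,735. Book value $65,736.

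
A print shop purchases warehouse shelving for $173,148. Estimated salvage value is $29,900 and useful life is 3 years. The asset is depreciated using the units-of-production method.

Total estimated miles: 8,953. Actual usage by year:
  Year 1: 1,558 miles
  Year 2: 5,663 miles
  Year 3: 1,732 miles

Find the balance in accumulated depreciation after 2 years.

$115,536

Depreciable base = $173,148 − $29,900 = $143,248.
Rate = $143,248 / 8,953 miles = $16 per mile.
Year 1: 1,558 × $16 = $24,928. Book value $148,220.
Year 2: 5,663 × $16 = $90,608. Book value $57,612.
Accumulated through year 2 = $173,148 − $57,612 = $115,536.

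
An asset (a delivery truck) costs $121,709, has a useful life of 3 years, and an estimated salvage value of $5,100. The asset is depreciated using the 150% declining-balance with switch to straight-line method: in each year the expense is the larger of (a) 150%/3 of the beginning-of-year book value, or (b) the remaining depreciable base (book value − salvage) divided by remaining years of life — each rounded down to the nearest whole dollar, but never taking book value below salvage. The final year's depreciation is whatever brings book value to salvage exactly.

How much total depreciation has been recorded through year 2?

Depreciable base = $121,709 − $5,100 = $116,609.
Year 1: DB = ⌊$121,709 × 150%/3⌋ = $60,854; SL = ⌊$116,609/3⌋ = $38,869 → take DB $60,854. Book value $60,855.
Year 2: DB = ⌊$60,855 × 150%/3⌋ = $30,427; SL = ⌊$55,755/2⌋ = $27,877 → take DB $30,427. Book value $30,428.
Accumulated through year 2 = $121,709 − $30,428 = $91,281.

$91,281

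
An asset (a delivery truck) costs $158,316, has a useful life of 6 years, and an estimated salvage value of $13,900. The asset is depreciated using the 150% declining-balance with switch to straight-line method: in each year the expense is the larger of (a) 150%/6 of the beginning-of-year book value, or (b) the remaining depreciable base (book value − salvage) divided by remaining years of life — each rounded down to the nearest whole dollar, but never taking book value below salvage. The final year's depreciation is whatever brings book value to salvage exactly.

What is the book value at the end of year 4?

$49,160

Depreciable base = $158,316 − $13,900 = $144,416.
Year 1: DB = ⌊$158,316 × 150%/6⌋ = $39,579; SL = ⌊$144,416/6⌋ = $24,069 → take DB $39,579. Book value $118,737.
Year 2: DB = ⌊$118,737 × 150%/6⌋ = $29,684; SL = ⌊$104,837/5⌋ = $20,967 → take DB $29,684. Book value $89,053.
Year 3: DB = ⌊$89,053 × 150%/6⌋ = $22,263; SL = ⌊$75,153/4⌋ = $18,788 → take DB $22,263. Book value $66,790.
Year 4: DB = ⌊$66,790 × 150%/6⌋ = $16,697; SL = ⌊$52,890/3⌋ = $17,630 → take SL $17,630. Book value $49,160.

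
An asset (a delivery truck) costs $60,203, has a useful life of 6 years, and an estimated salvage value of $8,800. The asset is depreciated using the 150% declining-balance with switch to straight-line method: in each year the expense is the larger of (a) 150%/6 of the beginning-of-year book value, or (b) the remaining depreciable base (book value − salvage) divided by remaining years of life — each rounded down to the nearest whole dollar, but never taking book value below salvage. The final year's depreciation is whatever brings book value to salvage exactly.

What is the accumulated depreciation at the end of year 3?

Depreciable base = $60,203 − $8,800 = $51,403.
Year 1: DB = ⌊$60,203 × 150%/6⌋ = $15,050; SL = ⌊$51,403/6⌋ = $8,567 → take DB $15,050. Book value $45,153.
Year 2: DB = ⌊$45,153 × 150%/6⌋ = $11,288; SL = ⌊$36,353/5⌋ = $7,270 → take DB $11,288. Book value $33,865.
Year 3: DB = ⌊$33,865 × 150%/6⌋ = $8,466; SL = ⌊$25,065/4⌋ = $6,266 → take DB $8,466. Book value $25,399.
Accumulated through year 3 = $60,203 − $25,399 = $34,804.

$34,804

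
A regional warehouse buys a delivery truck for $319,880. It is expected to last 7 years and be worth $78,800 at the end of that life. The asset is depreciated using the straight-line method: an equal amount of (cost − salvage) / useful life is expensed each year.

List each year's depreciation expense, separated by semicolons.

Depreciable base = $319,880 − $78,800 = $241,080.
Annual expense = $241,080 / 7 = $34,440.
End of year 1: book value $285,440.
End of year 2: book value $251,000.
End of year 3: book value $216,560.
End of year 4: book value $182,120.
End of year 5: book value $147,680.
End of year 6: book value $113,240.
End of year 7: book value $78,800.

$34,440; $34,440; $34,440; $34,440; $34,440; $34,440; $34,440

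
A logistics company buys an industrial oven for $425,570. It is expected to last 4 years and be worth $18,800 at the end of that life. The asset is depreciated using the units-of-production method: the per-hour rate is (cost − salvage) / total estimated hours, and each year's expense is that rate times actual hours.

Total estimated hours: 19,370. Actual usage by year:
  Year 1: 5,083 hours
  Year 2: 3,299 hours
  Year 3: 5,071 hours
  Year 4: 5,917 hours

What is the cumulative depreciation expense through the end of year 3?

$282,513

Depreciable base = $425,570 − $18,800 = $406,770.
Rate = $406,770 / 19,370 hours = $21 per hour.
Year 1: 5,083 × $21 = $106,743. Book value $318,827.
Year 2: 3,299 × $21 = $69,279. Book value $249,548.
Year 3: 5,071 × $21 = $106,491. Book value $143,057.
Accumulated through year 3 = $425,570 − $143,057 = $282,513.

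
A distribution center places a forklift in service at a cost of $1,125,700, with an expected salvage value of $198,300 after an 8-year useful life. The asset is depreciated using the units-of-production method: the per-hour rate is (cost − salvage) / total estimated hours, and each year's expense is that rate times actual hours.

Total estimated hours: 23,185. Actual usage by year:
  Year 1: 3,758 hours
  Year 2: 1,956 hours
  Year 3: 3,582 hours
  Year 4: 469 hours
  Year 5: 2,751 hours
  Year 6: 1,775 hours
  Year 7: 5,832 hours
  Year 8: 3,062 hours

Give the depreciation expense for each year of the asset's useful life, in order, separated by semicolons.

Depreciable base = $1,125,700 − $198,300 = $927,400.
Rate = $927,400 / 23,185 hours = $40 per hour.
Year 1: 3,758 × $40 = $150,320. Book value $975,380.
Year 2: 1,956 × $40 = $78,240. Book value $897,140.
Year 3: 3,582 × $40 = $143,280. Book value $753,860.
Year 4: 469 × $40 = $18,760. Book value $735,100.
Year 5: 2,751 × $40 = $110,040. Book value $625,060.
Year 6: 1,775 × $40 = $71,000. Book value $554,060.
Year 7: 5,832 × $40 = $233,280. Book value $320,780.
Year 8: 3,062 × $40 = $122,480. Book value $198,300.

$150,320; $78,240; $143,280; $18,760; $110,040; $71,000; $233,280; $122,480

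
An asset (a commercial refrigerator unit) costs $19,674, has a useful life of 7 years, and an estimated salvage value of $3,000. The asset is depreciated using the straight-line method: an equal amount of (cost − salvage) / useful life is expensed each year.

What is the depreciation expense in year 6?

Depreciable base = $19,674 − $3,000 = $16,674.
Annual expense = $16,674 / 7 = $2,382.

$2,382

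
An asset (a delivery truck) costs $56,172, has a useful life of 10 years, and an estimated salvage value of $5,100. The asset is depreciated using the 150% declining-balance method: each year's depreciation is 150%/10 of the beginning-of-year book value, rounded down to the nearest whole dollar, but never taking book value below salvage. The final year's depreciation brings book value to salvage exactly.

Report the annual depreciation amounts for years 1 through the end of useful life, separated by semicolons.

$8,425; $7,162; $6,087; $5,174; $4,398; $3,738; $3,178; $2,701; $2,296; $7,913

Depreciable base = $56,172 − $5,100 = $51,072.
Year 1: ⌊$56,172 × 150%/10⌋ = $8,425. Book value $47,747.
Year 2: ⌊$47,747 × 150%/10⌋ = $7,162. Book value $40,585.
Year 3: ⌊$40,585 × 150%/10⌋ = $6,087. Book value $34,498.
Year 4: ⌊$34,498 × 150%/10⌋ = $5,174. Book value $29,324.
Year 5: ⌊$29,324 × 150%/10⌋ = $4,398. Book value $24,926.
Year 6: ⌊$24,926 × 150%/10⌋ = $3,738. Book value $21,188.
Year 7: ⌊$21,188 × 150%/10⌋ = $3,178. Book value $18,010.
Year 8: ⌊$18,010 × 150%/10⌋ = $2,701. Book value $15,309.
Year 9: ⌊$15,309 × 150%/10⌋ = $2,296. Book value $13,013.
Year 10 (final): $13,013 − $5,100 = $7,913. Book value $5,100.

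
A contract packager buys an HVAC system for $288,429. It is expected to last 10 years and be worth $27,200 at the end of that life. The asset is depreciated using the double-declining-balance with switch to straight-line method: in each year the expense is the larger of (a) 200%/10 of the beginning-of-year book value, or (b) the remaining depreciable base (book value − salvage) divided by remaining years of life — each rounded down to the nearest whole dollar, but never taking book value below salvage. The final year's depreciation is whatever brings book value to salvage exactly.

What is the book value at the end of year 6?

$75,612

Depreciable base = $288,429 − $27,200 = $261,229.
Year 1: DB = ⌊$288,429 × 200%/10⌋ = $57,685; SL = ⌊$261,229/10⌋ = $26,122 → take DB $57,685. Book value $230,744.
Year 2: DB = ⌊$230,744 × 200%/10⌋ = $46,148; SL = ⌊$203,544/9⌋ = $22,616 → take DB $46,148. Book value $184,596.
Year 3: DB = ⌊$184,596 × 200%/10⌋ = $36,919; SL = ⌊$157,396/8⌋ = $19,674 → take DB $36,919. Book value $147,677.
Year 4: DB = ⌊$147,677 × 200%/10⌋ = $29,535; SL = ⌊$120,477/7⌋ = $17,211 → take DB $29,535. Book value $118,142.
Year 5: DB = ⌊$118,142 × 200%/10⌋ = $23,628; SL = ⌊$90,942/6⌋ = $15,157 → take DB $23,628. Book value $94,514.
Year 6: DB = ⌊$94,514 × 200%/10⌋ = $18,902; SL = ⌊$67,314/5⌋ = $13,462 → take DB $18,902. Book value $75,612.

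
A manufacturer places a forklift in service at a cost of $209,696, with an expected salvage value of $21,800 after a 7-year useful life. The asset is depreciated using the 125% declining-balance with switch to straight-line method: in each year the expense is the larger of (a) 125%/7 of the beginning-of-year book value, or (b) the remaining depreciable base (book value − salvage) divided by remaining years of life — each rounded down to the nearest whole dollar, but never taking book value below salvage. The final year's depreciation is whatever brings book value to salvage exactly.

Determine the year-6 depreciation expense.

$23,607

Depreciable base = $209,696 − $21,800 = $187,896.
Year 1: DB = ⌊$209,696 × 125%/7⌋ = $37,445; SL = ⌊$187,896/7⌋ = $26,842 → take DB $37,445. Book value $172,251.
Year 2: DB = ⌊$172,251 × 125%/7⌋ = $30,759; SL = ⌊$150,451/6⌋ = $25,075 → take DB $30,759. Book value $141,492.
Year 3: DB = ⌊$141,492 × 125%/7⌋ = $25,266; SL = ⌊$119,692/5⌋ = $23,938 → take DB $25,266. Book value $116,226.
Year 4: DB = ⌊$116,226 × 125%/7⌋ = $20,754; SL = ⌊$94,426/4⌋ = $23,606 → take SL $23,606. Book value $92,620.
Year 5: DB = ⌊$92,620 × 125%/7⌋ = $16,539; SL = ⌊$70,820/3⌋ = $23,606 → take SL $23,606. Book value $69,014.
Year 6: DB = ⌊$69,014 × 125%/7⌋ = $12,323; SL = ⌊$47,214/2⌋ = $23,607 → take SL $23,607. Book value $45,407.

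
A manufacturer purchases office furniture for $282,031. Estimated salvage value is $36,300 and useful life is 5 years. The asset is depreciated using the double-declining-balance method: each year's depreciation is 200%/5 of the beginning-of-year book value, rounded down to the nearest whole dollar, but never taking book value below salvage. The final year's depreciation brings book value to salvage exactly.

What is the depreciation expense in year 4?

$24,368

Depreciable base = $282,031 − $36,300 = $245,731.
Year 1: ⌊$282,031 × 200%/5⌋ = $112,812. Book value $169,219.
Year 2: ⌊$169,219 × 200%/5⌋ = $67,687. Book value $101,532.
Year 3: ⌊$101,532 × 200%/5⌋ = $40,612. Book value $60,920.
Year 4: ⌊$60,920 × 200%/5⌋ = $24,368. Book value $36,552.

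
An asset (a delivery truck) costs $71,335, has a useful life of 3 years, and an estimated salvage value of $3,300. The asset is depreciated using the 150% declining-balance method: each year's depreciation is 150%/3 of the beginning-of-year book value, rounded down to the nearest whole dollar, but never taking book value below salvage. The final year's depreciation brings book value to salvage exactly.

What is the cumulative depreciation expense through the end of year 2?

$53,501

Depreciable base = $71,335 − $3,300 = $68,035.
Year 1: ⌊$71,335 × 150%/3⌋ = $35,667. Book value $35,668.
Year 2: ⌊$35,668 × 150%/3⌋ = $17,834. Book value $17,834.
Accumulated through year 2 = $71,335 − $17,834 = $53,501.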